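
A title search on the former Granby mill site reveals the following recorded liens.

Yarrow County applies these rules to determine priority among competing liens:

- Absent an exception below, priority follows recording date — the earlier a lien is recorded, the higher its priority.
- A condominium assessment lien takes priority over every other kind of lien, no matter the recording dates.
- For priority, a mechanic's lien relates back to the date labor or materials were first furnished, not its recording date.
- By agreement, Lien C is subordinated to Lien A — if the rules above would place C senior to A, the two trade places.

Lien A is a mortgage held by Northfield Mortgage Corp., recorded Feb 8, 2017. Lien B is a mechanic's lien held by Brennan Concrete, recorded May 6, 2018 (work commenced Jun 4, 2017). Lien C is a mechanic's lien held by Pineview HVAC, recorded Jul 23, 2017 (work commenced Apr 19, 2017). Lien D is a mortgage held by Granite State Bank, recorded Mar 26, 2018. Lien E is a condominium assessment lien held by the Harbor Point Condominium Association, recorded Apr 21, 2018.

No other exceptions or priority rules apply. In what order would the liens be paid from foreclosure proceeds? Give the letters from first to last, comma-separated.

E, A, C, B, D

Adjusting effective dates: B is treated as recorded Jun 4, 2017, the work-commencement date; C's effective date is Apr 19, 2017, when work began.
E, as a condominium assessment lien, has superpriority and ranks first.
Among the remaining liens, by effective date: A (Feb 8, 2017), C (Apr 19, 2017), B (Jun 4, 2017), D (Mar 26, 2018).
C already ranks below A; the subordination has no effect.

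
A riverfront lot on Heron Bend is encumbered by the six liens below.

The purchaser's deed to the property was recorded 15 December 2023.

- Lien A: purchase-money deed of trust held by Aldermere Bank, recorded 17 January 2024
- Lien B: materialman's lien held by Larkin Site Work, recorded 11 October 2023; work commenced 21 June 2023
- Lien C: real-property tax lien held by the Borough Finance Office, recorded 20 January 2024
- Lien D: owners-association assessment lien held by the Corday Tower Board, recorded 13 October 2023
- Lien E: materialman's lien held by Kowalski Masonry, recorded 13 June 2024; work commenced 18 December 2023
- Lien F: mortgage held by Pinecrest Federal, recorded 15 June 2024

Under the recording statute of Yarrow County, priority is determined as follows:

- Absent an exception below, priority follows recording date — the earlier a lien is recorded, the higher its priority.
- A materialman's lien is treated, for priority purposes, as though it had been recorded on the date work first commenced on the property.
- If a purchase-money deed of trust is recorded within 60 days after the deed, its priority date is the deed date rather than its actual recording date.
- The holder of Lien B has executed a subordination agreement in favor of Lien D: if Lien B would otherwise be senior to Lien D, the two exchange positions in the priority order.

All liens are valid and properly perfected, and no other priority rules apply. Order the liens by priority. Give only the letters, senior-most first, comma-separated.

D, B, A, E, C, F

First, effective dates: A relates back to the deed date 15 December 2023; B relates back to 21 June 2023 (work commenced); E relates back to 18 December 2023 (work commenced).
Ordering by effective date: B (21 June 2023), D (13 October 2023), A (15 December 2023), E (18 December 2023), C (20 January 2024), F (15 June 2024).
B would otherwise be senior to D, so under the subordination agreement B and D exchange positions.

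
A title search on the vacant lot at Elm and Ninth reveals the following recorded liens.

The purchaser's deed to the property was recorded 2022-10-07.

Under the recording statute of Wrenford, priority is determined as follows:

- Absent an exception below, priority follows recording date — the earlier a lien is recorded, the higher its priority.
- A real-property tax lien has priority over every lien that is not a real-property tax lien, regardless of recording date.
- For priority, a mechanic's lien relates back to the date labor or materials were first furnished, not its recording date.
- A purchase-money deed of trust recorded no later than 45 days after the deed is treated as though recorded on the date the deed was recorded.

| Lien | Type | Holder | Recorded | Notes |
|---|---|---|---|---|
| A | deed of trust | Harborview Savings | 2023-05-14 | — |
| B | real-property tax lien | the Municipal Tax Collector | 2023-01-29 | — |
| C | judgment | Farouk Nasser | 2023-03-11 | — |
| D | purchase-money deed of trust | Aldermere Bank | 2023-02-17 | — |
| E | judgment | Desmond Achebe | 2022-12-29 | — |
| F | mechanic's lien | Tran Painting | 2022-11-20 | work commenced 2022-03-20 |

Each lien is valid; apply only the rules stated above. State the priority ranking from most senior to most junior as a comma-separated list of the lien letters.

B, F, E, D, C, A

First, effective dates: D missed the 45-day window (133 days after the deed), so its recording date stands; F's effective date is 2022-03-20, when work began.
As a real-property tax lien, B is senior to every other lien.
Ordering the rest by effective date: F (2022-03-20), E (2022-12-29), D (2023-02-17), C (2023-03-11), A (2023-05-14).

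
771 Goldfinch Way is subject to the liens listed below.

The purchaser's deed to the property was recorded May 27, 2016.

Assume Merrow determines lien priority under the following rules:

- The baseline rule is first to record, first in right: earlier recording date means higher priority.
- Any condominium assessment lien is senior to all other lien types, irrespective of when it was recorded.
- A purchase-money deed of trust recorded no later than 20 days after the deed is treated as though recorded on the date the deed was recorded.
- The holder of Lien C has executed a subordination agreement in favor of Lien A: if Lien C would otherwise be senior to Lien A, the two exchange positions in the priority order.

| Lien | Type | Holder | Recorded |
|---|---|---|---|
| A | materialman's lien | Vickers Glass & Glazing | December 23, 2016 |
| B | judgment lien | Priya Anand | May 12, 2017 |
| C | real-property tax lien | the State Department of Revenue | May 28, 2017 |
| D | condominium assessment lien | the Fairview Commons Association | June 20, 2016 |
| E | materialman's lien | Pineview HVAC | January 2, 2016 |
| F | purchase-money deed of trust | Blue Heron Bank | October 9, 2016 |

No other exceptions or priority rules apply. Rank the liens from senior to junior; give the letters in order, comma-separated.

D, E, F, A, B, C

Adjusting effective dates: F was recorded 135 days after the deed, outside the 20-day window, so it keeps its recording date.
D is a condominium assessment lien, so it outranks all other liens regardless of date.
Remaining liens by effective date: E (January 2, 2016), F (October 9, 2016), A (December 23, 2016), B (May 12, 2017), C (May 28, 2017).
Since C is not senior to A, the subordination leaves the order unchanged.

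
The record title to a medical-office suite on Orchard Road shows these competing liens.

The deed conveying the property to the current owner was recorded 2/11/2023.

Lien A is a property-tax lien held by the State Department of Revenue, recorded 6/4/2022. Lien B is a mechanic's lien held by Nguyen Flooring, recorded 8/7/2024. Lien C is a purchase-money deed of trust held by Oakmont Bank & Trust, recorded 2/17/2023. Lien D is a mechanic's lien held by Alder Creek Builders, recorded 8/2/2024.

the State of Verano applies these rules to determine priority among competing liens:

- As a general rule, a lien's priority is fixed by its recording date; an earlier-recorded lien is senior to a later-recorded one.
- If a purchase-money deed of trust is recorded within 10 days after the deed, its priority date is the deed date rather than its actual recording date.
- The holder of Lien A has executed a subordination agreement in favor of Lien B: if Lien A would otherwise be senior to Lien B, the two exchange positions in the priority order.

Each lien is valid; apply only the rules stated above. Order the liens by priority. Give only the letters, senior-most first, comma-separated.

B, C, D, A

Adjusting effective dates: C was recorded within the 10-day window, so its effective date is the deed date 2/11/2023.
Ordering by effective date: A (6/4/2022), C (2/11/2023), D (8/2/2024), B (8/7/2024).
A would otherwise be senior to B, so under the subordination agreement A and B exchange positions.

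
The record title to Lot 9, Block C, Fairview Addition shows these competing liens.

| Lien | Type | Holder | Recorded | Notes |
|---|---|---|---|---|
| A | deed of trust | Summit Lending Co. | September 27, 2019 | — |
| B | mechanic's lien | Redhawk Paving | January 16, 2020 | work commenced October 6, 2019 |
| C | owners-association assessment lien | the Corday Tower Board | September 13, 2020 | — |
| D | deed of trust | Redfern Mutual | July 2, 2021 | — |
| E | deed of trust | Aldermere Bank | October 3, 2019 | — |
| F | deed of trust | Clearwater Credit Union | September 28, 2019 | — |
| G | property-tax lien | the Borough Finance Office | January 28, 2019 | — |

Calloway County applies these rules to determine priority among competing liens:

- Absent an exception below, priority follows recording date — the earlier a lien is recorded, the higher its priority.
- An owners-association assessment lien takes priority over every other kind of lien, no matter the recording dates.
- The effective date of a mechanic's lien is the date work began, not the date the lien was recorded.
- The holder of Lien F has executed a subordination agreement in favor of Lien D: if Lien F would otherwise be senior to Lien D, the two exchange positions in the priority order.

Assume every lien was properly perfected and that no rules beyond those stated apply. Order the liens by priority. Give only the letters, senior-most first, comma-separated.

C, G, A, D, E, B, F

First, effective dates: B relates back to October 6, 2019 (work commenced).
As an owners-association assessment lien, C is senior to every other lien.
Among the remaining liens, by effective date: G (January 28, 2019), A (September 27, 2019), F (September 28, 2019), E (October 3, 2019), B (October 6, 2019), D (July 2, 2021).
The subordination applies — F was senior to D — so F and D swap.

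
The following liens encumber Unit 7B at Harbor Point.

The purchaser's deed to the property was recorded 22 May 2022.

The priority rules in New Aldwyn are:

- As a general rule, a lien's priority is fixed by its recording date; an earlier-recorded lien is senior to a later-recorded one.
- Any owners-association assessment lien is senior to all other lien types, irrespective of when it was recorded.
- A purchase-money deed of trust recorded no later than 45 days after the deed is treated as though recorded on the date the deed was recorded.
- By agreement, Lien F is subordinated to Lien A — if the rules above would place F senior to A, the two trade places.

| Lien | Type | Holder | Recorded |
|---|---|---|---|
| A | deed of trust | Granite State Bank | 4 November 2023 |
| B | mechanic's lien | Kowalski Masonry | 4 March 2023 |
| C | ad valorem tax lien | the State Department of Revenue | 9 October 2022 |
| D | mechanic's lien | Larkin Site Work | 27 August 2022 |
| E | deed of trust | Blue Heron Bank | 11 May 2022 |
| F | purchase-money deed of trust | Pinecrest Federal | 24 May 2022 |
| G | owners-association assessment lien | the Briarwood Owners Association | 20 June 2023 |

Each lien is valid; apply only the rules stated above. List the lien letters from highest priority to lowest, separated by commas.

G, E, A, D, C, B, F

First, effective dates: F's effective date is the deed date, 22 May 2022.
G is an owners-association assessment lien, so it outranks all other liens regardless of date.
Remaining liens by effective date: E (11 May 2022), F (22 May 2022), D (27 August 2022), C (9 October 2022), B (4 March 2023), A (4 November 2023).
The subordination applies — F was senior to A — so F and A swap.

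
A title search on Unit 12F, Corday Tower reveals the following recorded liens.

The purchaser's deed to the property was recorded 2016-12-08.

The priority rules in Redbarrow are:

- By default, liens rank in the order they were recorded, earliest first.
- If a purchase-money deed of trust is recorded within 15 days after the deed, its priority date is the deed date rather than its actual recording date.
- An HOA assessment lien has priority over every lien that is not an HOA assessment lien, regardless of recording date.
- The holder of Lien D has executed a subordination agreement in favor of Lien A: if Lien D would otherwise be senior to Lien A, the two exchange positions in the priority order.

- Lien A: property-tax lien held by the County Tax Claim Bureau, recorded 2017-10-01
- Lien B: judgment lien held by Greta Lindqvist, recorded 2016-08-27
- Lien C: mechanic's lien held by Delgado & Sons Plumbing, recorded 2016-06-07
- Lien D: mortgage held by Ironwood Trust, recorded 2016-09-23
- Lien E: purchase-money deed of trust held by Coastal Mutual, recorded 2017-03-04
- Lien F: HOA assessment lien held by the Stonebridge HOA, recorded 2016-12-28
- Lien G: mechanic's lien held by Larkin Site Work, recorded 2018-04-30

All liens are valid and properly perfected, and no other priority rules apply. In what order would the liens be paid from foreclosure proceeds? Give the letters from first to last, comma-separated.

Adjusting effective dates: E missed the 15-day window (86 days after the deed), so its recording date stands.
F is an HOA assessment lien, so it outranks all other liens regardless of date.
The other liens, earliest effective date first: C (2016-06-07), B (2016-08-27), D (2016-09-23), E (2017-03-04), A (2017-10-01), G (2018-04-30).
The subordination applies — D was senior to A — so D and A swap.

F, C, B, A, E, D, G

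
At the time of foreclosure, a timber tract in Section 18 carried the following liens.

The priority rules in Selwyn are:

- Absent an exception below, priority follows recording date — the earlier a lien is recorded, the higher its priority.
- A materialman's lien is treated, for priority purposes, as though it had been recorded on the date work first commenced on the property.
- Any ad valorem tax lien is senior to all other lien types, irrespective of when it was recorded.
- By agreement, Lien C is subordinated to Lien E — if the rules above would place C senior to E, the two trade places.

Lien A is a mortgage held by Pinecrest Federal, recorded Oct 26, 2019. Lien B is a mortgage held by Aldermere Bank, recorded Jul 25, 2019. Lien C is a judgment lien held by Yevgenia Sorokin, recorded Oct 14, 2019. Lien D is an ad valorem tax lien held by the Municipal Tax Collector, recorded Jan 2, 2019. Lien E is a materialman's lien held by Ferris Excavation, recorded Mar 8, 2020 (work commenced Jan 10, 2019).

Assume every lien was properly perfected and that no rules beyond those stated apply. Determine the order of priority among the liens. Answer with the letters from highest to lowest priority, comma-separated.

D, E, B, C, A

Effective dates after the stated exceptions: E's effective date is Jan 10, 2019, when work began.
As an ad valorem tax lien, D is senior to every other lien.
Among the remaining liens, by effective date: E (Jan 10, 2019), B (Jul 25, 2019), C (Oct 14, 2019), A (Oct 26, 2019).
C already ranks below E; the subordination has no effect.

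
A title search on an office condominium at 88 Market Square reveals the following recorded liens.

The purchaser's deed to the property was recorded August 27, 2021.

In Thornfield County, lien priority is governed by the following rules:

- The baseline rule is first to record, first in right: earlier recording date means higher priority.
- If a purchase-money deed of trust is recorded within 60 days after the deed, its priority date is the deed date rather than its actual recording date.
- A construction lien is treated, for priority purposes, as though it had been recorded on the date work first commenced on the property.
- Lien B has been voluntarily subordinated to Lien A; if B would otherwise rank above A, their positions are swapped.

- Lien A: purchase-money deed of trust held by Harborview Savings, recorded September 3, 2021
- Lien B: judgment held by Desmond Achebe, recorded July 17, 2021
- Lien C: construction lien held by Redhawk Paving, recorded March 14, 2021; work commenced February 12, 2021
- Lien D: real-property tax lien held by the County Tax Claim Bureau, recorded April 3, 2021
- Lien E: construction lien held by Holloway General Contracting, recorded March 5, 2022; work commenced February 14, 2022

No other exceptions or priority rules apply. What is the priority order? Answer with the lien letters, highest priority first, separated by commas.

C, D, A, B, E

Adjusting effective dates: A was recorded within the 60-day window, so its effective date is the deed date August 27, 2021; C relates back to February 12, 2021 (work commenced); E relates back to February 14, 2022 (work commenced).
By effective date, earliest first: C (February 12, 2021), D (April 3, 2021), B (July 17, 2021), A (August 27, 2021), E (February 14, 2022).
B is senior to A before the subordination, so the two trade places.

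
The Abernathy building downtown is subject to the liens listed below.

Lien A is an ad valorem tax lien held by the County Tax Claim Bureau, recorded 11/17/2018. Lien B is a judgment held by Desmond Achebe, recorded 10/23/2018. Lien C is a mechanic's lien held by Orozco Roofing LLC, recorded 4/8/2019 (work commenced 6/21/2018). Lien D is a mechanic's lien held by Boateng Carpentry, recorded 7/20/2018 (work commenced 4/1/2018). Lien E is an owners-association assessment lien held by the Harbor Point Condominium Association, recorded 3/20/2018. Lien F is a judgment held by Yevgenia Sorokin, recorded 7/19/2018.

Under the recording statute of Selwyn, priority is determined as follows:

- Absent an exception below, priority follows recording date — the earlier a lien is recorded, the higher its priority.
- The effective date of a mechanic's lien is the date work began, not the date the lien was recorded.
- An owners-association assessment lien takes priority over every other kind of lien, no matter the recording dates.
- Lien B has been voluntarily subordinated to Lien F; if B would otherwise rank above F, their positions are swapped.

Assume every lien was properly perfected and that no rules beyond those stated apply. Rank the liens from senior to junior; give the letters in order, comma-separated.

Adjusting effective dates: C relates back to 6/21/2018 (work commenced); D relates back to 4/1/2018 (work commenced).
As an owners-association assessment lien, E is senior to every other lien.
Ordering the rest by effective date: D (4/1/2018), C (6/21/2018), F (7/19/2018), B (10/23/2018), A (11/17/2018).
B already ranks below F; the subordination has no effect.

E, D, C, F, B, A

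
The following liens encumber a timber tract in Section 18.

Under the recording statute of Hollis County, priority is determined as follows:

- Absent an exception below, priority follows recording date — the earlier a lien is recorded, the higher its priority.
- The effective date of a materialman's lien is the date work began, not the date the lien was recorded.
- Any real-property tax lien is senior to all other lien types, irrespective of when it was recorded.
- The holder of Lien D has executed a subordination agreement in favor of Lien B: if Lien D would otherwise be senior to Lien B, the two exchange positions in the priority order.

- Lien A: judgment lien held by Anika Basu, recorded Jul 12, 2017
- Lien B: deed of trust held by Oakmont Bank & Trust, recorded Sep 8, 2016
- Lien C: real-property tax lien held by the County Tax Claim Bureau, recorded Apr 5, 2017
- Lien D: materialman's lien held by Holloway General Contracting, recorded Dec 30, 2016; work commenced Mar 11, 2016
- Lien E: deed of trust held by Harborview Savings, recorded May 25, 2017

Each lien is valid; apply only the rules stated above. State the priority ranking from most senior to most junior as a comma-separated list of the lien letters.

C, B, D, E, A

First, effective dates: D's effective date is Mar 11, 2016, when work began.
C is a real-property tax lien and takes priority over every other lien.
Remaining liens by effective date: D (Mar 11, 2016), B (Sep 8, 2016), E (May 25, 2017), A (Jul 12, 2017).
D would otherwise be senior to B, so under the subordination agreement D and B exchange positions.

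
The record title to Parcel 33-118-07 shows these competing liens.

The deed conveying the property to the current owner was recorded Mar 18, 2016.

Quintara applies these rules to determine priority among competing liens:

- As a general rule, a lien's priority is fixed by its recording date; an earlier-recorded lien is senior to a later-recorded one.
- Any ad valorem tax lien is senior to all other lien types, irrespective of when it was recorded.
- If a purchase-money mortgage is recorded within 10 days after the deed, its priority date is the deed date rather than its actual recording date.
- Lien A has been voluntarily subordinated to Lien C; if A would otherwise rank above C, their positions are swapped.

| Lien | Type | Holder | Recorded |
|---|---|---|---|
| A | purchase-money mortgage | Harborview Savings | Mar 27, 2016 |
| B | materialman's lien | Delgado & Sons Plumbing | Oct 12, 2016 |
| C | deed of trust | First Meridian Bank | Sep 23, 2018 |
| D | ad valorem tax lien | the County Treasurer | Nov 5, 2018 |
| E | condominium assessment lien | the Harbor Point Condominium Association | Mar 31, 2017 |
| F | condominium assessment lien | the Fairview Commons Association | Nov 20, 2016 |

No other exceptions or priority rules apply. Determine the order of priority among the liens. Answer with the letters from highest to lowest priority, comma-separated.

D, C, B, F, E, A

Effective dates after the stated exceptions: A relates back to the deed date Mar 18, 2016.
As an ad valorem tax lien, D is senior to every other lien.
The other liens, earliest effective date first: A (Mar 18, 2016), B (Oct 12, 2016), F (Nov 20, 2016), E (Mar 31, 2017), C (Sep 23, 2018).
A is senior to C before the subordination, so the two trade places.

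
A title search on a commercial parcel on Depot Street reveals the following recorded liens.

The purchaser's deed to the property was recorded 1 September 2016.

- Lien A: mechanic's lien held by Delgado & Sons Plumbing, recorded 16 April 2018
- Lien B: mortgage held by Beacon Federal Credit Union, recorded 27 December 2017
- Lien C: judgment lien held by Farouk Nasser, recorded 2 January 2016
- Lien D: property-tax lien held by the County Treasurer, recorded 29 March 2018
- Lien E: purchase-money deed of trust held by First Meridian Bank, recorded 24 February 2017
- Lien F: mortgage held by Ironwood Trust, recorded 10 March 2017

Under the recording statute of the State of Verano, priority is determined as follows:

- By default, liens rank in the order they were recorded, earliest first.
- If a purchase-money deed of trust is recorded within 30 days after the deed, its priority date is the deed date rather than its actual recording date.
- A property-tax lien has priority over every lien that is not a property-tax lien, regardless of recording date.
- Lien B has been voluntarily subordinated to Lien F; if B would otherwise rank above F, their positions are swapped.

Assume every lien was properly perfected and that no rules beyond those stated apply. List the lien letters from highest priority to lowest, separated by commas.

D, C, E, F, B, A

First, effective dates: E was recorded 176 days after the deed — beyond 30 days — so no relation-back applies.
D, as a property-tax lien, has superpriority and ranks first.
Ordering the rest by effective date: C (2 January 2016), E (24 February 2017), F (10 March 2017), B (27 December 2017), A (16 April 2018).
B is already junior to F, so the subordination agreement changes nothing.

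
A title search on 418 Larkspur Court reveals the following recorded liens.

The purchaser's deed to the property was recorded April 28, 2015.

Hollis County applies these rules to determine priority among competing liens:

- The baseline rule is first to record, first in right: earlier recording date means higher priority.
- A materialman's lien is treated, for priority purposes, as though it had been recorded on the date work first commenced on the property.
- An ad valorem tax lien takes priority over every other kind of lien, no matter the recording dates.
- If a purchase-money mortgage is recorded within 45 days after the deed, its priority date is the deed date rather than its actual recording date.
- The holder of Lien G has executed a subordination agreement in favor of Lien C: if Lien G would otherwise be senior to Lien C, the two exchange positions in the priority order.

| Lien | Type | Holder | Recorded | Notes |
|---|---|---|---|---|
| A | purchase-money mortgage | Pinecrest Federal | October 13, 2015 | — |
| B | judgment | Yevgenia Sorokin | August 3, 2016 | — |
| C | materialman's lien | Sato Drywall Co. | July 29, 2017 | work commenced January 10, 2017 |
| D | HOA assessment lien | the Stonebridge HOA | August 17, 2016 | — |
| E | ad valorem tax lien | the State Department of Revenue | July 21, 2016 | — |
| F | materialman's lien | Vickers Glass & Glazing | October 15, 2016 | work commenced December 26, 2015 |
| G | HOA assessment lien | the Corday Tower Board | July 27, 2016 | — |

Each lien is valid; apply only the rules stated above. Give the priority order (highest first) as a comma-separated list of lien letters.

E, A, F, C, B, D, G

Effective dates after the stated exceptions: A was recorded 168 days after the deed, outside the 45-day window, so it keeps its recording date; C relates back to January 10, 2017 (work commenced); F relates back to December 26, 2015 (work commenced).
E, as an ad valorem tax lien, has superpriority and ranks first.
Among the remaining liens, by effective date: A (October 13, 2015), F (December 26, 2015), G (July 27, 2016), B (August 3, 2016), D (August 17, 2016), C (January 10, 2017).
Because G would otherwise rank above C, the subordination swaps them.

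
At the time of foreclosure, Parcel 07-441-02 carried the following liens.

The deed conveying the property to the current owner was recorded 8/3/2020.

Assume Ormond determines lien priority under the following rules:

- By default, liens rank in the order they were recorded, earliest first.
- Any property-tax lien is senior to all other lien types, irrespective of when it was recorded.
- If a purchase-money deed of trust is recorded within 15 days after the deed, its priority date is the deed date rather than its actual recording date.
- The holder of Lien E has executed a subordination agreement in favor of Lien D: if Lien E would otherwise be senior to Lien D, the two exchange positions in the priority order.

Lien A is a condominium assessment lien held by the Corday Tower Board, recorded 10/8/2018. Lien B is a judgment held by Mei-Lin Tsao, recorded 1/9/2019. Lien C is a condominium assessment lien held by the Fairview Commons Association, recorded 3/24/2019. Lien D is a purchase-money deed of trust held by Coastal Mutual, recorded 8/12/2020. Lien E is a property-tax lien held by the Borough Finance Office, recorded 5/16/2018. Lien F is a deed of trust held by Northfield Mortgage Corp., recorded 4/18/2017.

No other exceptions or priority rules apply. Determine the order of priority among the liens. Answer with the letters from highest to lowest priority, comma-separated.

D, F, A, B, C, E

Effective dates after the stated exceptions: D was recorded within the 15-day window, so its effective date is the deed date 8/3/2020.
E, as a property-tax lien, has superpriority and ranks first.
The other liens, earliest effective date first: F (4/18/2017), A (10/8/2018), B (1/9/2019), C (3/24/2019), D (8/3/2020).
Because E would otherwise rank above D, the subordination swaps them.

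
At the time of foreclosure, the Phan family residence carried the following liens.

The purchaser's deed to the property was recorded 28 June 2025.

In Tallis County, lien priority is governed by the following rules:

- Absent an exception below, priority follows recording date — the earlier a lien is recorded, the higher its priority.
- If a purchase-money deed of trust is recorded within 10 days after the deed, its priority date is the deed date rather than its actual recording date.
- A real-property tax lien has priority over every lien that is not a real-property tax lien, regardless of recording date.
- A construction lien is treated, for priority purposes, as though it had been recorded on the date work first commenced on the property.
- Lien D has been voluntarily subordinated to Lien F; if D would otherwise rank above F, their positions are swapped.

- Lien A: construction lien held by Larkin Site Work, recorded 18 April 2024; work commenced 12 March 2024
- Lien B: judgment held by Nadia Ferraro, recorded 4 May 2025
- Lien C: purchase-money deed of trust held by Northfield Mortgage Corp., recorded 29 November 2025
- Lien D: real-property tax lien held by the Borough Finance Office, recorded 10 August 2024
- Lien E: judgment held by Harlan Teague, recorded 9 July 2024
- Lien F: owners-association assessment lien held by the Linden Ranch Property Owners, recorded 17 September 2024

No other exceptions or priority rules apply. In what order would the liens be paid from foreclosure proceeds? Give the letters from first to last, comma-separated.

F, A, E, D, B, C

First, effective dates: A's effective date is 12 March 2024, when work began; C was recorded 154 days after the deed, outside the 10-day window, so it keeps its recording date.
As a real-property tax lien, D is senior to every other lien.
Among the remaining liens, by effective date: A (12 March 2024), E (9 July 2024), F (17 September 2024), B (4 May 2025), C (29 November 2025).
The subordination applies — D was senior to F — so D and F swap.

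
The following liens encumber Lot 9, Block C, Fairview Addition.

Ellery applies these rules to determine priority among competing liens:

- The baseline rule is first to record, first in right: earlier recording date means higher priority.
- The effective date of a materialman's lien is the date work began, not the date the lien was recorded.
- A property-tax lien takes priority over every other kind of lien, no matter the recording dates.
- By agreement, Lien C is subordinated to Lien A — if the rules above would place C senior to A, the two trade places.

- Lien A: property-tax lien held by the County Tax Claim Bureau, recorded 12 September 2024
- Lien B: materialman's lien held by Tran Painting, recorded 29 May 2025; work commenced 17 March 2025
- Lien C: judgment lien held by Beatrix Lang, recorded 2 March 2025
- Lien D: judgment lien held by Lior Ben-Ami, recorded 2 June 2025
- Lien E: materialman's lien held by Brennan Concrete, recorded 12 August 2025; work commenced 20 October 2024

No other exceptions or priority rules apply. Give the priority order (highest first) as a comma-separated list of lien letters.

Effective dates: B's effective date is 17 March 2025, when work began; E is treated as recorded 20 October 2024, the work-commencement date.
A, as a property-tax lien, has superpriority and ranks first.
The other liens, earliest effective date first: E (20 October 2024), C (2 March 2025), B (17 March 2025), D (2 June 2025).
Since C is not senior to A, the subordination leaves the order unchanged.

A, E, C, B, D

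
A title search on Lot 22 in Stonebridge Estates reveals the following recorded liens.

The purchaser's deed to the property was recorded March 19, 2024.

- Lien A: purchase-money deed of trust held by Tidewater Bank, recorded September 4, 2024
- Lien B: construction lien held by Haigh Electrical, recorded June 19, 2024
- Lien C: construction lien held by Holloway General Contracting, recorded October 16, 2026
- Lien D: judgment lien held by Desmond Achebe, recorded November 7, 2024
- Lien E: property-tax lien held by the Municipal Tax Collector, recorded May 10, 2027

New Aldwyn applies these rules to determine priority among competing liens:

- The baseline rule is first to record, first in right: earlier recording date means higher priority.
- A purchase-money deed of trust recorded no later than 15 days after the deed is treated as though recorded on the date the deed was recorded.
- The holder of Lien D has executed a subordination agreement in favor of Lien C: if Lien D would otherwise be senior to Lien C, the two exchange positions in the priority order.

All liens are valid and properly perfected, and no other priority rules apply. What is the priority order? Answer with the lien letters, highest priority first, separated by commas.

Effective dates after the stated exceptions: A was recorded 169 days after the deed, outside the 15-day window, so it keeps its recording date.
Ordering by effective date: B (June 19, 2024), A (September 4, 2024), D (November 7, 2024), C (October 16, 2026), E (May 10, 2027).
The subordination applies — D was senior to C — so D and C swap.

B, A, C, D, E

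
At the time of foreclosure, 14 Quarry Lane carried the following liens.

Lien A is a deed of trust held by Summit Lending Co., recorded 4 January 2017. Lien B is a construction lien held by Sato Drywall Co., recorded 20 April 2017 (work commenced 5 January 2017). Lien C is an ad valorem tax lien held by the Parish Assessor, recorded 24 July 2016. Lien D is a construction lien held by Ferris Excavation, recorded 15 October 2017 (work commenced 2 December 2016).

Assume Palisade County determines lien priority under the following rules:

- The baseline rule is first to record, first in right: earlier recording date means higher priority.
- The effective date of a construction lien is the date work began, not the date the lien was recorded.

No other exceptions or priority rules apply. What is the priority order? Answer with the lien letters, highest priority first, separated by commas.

First, effective dates: B is treated as recorded 5 January 2017, the work-commencement date; D is treated as recorded 2 December 2016, the work-commencement date.
By effective date, earliest first: C (24 July 2016), D (2 December 2016), A (4 January 2017), B (5 January 2017).

C, D, A, B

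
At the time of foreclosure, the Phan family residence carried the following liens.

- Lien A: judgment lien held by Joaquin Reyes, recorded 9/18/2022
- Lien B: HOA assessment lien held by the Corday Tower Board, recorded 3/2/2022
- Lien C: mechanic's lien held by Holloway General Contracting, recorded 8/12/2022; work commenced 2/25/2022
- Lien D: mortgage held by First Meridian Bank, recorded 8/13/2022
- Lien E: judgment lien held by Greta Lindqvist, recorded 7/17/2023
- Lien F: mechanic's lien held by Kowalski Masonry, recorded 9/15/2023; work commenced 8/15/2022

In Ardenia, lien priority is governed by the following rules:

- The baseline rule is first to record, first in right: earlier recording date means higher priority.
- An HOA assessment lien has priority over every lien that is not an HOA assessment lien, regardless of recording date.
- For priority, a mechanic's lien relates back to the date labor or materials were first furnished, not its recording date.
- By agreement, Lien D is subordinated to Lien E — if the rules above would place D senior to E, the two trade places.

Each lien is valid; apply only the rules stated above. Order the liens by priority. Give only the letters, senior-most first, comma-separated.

First, effective dates: C's effective date is 2/25/2022, when work began; F's effective date is 8/15/2022, when work began.
B is an HOA assessment lien, so it outranks all other liens regardless of date.
Among the remaining liens, by effective date: C (2/25/2022), D (8/13/2022), F (8/15/2022), A (9/18/2022), E (7/17/2023).
D is senior to E before the subordination, so the two trade places.

B, C, E, F, A, D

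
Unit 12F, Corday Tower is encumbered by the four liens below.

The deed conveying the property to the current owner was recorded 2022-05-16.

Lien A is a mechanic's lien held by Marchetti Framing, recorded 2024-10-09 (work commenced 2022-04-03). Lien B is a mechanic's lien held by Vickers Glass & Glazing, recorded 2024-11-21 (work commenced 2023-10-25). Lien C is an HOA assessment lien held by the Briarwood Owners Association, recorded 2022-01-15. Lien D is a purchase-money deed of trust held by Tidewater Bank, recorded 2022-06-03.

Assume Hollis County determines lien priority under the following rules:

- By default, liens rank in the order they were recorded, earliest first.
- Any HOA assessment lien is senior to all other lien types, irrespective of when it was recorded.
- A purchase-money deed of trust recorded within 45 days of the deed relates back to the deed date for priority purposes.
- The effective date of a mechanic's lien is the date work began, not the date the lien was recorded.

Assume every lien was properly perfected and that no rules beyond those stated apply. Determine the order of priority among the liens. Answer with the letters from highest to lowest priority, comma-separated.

C, A, D, B

Effective dates: A is treated as recorded 2022-04-03, the work-commencement date; B is treated as recorded 2023-10-25, the work-commencement date; D's effective date is the deed date, 2022-05-16.
C, as an HOA assessment lien, has superpriority and ranks first.
The other liens, earliest effective date first: A (2022-04-03), D (2022-05-16), B (2023-10-25).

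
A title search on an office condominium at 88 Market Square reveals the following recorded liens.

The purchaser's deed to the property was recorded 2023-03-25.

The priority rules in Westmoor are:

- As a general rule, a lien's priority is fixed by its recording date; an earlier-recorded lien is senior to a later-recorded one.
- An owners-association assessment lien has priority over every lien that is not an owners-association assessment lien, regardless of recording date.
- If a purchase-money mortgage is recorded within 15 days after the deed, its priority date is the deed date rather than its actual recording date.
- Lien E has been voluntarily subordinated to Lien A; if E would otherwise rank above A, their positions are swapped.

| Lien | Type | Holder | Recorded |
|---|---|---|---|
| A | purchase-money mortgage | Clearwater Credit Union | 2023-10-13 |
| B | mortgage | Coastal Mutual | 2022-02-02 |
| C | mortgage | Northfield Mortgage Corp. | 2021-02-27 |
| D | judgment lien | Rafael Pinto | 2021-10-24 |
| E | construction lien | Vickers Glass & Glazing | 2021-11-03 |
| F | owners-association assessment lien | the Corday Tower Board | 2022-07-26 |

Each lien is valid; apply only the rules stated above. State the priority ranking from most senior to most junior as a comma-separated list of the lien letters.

F, C, D, A, B, E

Adjusting effective dates: A was recorded 202 days after the deed, outside the 15-day window, so it keeps its recording date.
F is an owners-association assessment lien and takes priority over every other lien.
Among the remaining liens, by effective date: C (2021-02-27), D (2021-10-24), E (2021-11-03), B (2022-02-02), A (2023-10-13).
The subordination applies — E was senior to A — so E and A swap.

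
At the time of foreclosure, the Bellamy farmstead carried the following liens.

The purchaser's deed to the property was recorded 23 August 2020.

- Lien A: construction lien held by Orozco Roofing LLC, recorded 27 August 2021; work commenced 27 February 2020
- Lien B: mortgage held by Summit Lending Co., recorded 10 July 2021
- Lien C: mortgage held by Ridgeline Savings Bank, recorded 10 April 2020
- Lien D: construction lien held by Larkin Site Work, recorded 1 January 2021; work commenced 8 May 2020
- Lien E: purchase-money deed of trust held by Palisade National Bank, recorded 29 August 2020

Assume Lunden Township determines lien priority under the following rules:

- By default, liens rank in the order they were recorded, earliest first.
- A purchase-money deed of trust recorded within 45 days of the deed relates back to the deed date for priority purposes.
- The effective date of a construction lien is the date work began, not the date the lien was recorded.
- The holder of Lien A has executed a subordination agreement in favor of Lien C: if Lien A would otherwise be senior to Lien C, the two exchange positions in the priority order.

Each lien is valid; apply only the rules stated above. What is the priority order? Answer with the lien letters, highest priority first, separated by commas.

Adjusting effective dates: A is treated as recorded 27 February 2020, the work-commencement date; D is treated as recorded 8 May 2020, the work-commencement date; E was recorded within the 45-day window, so its effective date is the deed date 23 August 2020.
Ordering by effective date: A (27 February 2020), C (10 April 2020), D (8 May 2020), E (23 August 2020), B (10 July 2021).
A is senior to C before the subordination, so the two trade places.

C, A, D, E, B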